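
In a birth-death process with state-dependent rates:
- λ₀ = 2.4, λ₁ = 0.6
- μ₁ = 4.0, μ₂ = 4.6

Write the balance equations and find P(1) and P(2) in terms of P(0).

Balance equations:
State 0: λ₀P₀ = μ₁P₁ → P₁ = (λ₀/μ₁)P₀ = (2.4/4.0)P₀ = 0.6000P₀
State 1: P₂ = (λ₀λ₁)/(μ₁μ₂)P₀ = (2.4×0.6)/(4.0×4.6)P₀ = 0.07826P₀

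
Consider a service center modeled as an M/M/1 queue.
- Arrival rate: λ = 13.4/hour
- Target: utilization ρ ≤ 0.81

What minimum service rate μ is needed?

ρ = λ/μ, so μ = λ/ρ
μ ≥ 13.4/0.81 = 16.5432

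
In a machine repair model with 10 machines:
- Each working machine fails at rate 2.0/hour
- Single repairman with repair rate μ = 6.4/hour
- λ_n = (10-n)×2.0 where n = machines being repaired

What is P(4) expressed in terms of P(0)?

P(4)/P(0) = ∏_{i=0}^{4-1} λ_i/μ_{i+1}
= (10-0)×2.0/6.4 × (10-1)×2.0/6.4 × (10-2)×2.0/6.4 × (10-3)×2.0/6.4
= 48.0652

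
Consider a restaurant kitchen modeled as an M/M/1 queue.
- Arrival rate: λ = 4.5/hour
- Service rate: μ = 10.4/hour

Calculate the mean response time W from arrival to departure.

First, compute utilization: ρ = λ/μ = 4.5/10.4 = 0.4327
For M/M/1: W = 1/(μ-λ)
W = 1/(10.4-4.5) = 1/5.90
W = 0.1695 hours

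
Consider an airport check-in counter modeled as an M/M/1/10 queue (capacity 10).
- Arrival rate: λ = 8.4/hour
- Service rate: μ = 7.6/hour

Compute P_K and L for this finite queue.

ρ = λ/μ = 8.4/7.6 = 1.10526
P₀ = (1-ρ)/(1-ρ^(K+1)) = (1-1.10526)/(1-1.10526^11) = -0.10526/-2.0068 = 0.05245
P_K = P₀×ρ^K = 0.05245 × 1.10526^10 = 0.05245 × 2.7205 = 0.1427
Blocking probability P_10 = 0.1427 (14.27%)
L = ρ[1 - (K+1)ρ^K + Kρ^(K+1)] / [(1-ρ)(1-ρ^(K+1))]
L = 1.10526 × (1 - 11×2.720474 + 10×3.006831) / ((1 - 1.10526) × (1 - 3.006831)) = 5.9810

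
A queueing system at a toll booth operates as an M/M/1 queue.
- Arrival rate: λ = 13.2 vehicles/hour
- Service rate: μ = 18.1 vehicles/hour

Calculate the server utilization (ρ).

Server utilization: ρ = λ/μ
ρ = 13.2/18.1 = 0.7293
The server is busy 72.93% of the time.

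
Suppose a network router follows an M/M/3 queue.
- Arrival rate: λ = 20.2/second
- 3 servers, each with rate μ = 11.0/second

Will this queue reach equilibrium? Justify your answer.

Stability requires ρ = λ/(cμ) < 1
ρ = 20.2/(3 × 11.0) = 20.2/33.00 = 0.6121
Since 0.6121 < 1, the system is STABLE.
The servers are busy 61.21% of the time.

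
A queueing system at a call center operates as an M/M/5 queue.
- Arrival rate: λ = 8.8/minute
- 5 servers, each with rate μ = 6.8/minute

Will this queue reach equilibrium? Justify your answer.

Stability requires ρ = λ/(cμ) < 1
ρ = 8.8/(5 × 6.8) = 8.8/34.00 = 0.2588
Since 0.2588 < 1, the system is STABLE.
The servers are busy 25.88% of the time.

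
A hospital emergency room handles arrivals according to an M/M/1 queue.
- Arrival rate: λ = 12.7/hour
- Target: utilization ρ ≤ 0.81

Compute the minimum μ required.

ρ = λ/μ, so μ = λ/ρ
μ ≥ 12.7/0.81 = 15.6790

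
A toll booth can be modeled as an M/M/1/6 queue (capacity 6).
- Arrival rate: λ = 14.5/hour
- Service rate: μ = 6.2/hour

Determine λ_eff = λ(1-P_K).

ρ = λ/μ = 14.5/6.2 = 2.33871
P₀ = (1-ρ)/(1-ρ^(K+1)) = (1-2.33871)/(1-2.33871^7) = -1.3387/-381.6790 = 0.003507
P_K = P₀×ρ^K = 0.0035074 × 2.33871^6 = 0.0035074 × 163.6282 = 0.5739
λ_eff = λ(1-P_K) = 14.5 × (1 - 0.57391) = 14.5 × 0.42609 = 6.1783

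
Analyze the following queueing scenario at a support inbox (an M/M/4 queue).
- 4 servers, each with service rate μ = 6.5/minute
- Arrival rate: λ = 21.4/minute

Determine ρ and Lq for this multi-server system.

Traffic intensity: ρ = λ/(cμ) = 21.4/(4×6.5) = 0.8231
Since ρ = 0.8231 < 1, system is stable.
Offered load a = λ/μ = cρ = 21.4/6.5 = 3.2923
P₀ = [ Σₙ₌₀^3 aⁿ/n! + a^4/(4!(1-ρ)) ]⁻¹
Σ = a^0/0! + a^1/1! + a^2/2! + a^3/3! = 1.00000 + 3.29231 + 5.41964 + 5.94771 = 15.6597
a^4/(4!(1-ρ)) = 117.4902/(24 × 0.176923) = 27.6698
P₀ = 1/(15.6597 + 27.6698) = 0.02308
Lq = P₀·a^4·ρ / (4!(1-ρ)²) = 0.023079 × 117.4902 × 0.82308 / (24 × 0.031302) = 2.9708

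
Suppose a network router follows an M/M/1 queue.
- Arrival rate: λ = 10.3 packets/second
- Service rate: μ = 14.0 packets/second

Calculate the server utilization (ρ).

Server utilization: ρ = λ/μ
ρ = 10.3/14.0 = 0.7357
The server is busy 73.57% of the time.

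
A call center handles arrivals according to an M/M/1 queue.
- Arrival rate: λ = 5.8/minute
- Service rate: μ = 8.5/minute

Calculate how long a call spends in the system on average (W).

First, compute utilization: ρ = λ/μ = 5.8/8.5 = 0.6824
For M/M/1: W = 1/(μ-λ)
W = 1/(8.5-5.8) = 1/2.70
W = 0.3704 minutes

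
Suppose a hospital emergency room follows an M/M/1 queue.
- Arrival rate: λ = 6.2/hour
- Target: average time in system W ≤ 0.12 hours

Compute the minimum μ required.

For M/M/1: W = 1/(μ-λ)
Need W ≤ 0.12, so 1/(μ-λ) ≤ 0.12
μ - λ ≥ 1/0.12 = 8.3333
μ ≥ 6.2 + 8.3333 = 14.5333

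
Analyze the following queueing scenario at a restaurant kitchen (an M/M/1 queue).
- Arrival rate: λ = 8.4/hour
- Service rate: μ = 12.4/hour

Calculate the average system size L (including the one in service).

ρ = λ/μ = 8.4/12.4 = 0.6774
For M/M/1: L = λ/(μ-λ)
L = 8.4/(12.4-8.4) = 8.4/4.00
L = 2.1000 orders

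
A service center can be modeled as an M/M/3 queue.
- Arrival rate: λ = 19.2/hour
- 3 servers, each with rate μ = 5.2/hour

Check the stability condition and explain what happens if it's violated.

Stability requires ρ = λ/(cμ) < 1
ρ = 19.2/(3 × 5.2) = 19.2/15.60 = 1.2308
Since 1.2308 ≥ 1, the system is UNSTABLE.
Need c > λ/μ = 19.2/5.2 = 3.69.
Minimum servers needed: c = 4.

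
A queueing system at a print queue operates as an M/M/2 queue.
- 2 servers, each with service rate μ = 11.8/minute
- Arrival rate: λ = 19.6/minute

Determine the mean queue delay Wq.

Traffic intensity: ρ = λ/(cμ) = 19.6/(2×11.8) = 0.8305
Since ρ = 0.8305 < 1, system is stable.
Offered load a = λ/μ = cρ = 19.6/11.8 = 1.6610
P₀ = [ Σₙ₌₀^1 aⁿ/n! + a^2/(2!(1-ρ)) ]⁻¹
Σ = a^0/0! + a^1/1! = 1.0000 + 1.6610 = 2.6610
a^2/(2!(1-ρ)) = 2.75898/(2 × 0.169492) = 8.1390
P₀ = 1/(2.6610 + 8.1390) = 0.09259
Lq = P₀·a^2·ρ / (2!(1-ρ)²) = 0.0925926 × 2.75898 × 0.830508 / (2 × 0.0287274) = 3.6927
Wq = Lq/λ = 3.6927/19.6 = 0.1884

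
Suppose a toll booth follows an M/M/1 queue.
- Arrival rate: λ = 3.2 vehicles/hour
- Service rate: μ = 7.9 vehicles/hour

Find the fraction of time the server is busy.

Server utilization: ρ = λ/μ
ρ = 3.2/7.9 = 0.4051
The server is busy 40.51% of the time.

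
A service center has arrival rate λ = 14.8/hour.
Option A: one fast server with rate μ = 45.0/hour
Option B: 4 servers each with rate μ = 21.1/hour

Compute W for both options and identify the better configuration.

Option A: single server μ = 45.0 (M/M/1)
  ρ_A = 14.8/45.0 = 0.3289
  W_A = 1/(μ-λ) = 1/(45.0-14.8) = 1/30.20 = 0.03311

Option B: 4 servers μ = 21.1 (M/M/4)
  ρ_B = λ/(cμ) = 14.8/(4×21.1) = 0.1754
  Offered load a = λ/μ = cρ = 14.8/21.1 = 0.7014
  P₀ = [ Σₙ₌₀^3 aⁿ/n! + a^4/(4!(1-ρ)) ]⁻¹
  Σ = a^0/0! + a^1/1! + a^2/2! + a^3/3! = 1.0000 + 0.7014 + 0.2460 + 0.05752 = 2.0049
  a^4/(4!(1-ρ)) = 0.2421/(24 × 0.8246) = 0.01223
  P₀ = 1/(2.00493 + 0.0122304) = 0.4957
  Lq = P₀·a^4·ρ / (4!(1-ρ)²) = 0.49575 × 0.24206 × 0.17536 / (24 × 0.68004) = 0.001289
  Wq_B = Lq/λ = 0.0012893/14.8 = 0.00008711
  W_B = Wq_B + 1/μ = 0.00008711 + 0.04739 = 0.04748

Since W_A = 0.03311 < W_B = 0.04748, Option A (single fast server) has the shorter time in system.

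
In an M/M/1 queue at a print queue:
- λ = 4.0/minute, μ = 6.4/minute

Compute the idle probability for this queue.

ρ = λ/μ = 4.0/6.4 = 0.6250
P(0) = 1 - ρ = 1 - 0.6250 = 0.3750
The server is idle 37.50% of the time.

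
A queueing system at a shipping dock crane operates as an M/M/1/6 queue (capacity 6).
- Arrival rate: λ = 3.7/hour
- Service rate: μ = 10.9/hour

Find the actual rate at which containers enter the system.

ρ = λ/μ = 3.7/10.9 = 0.33945
P₀ = (1-ρ)/(1-ρ^(K+1)) = (1-0.33945)/(1-0.33945^7) = 0.66055/0.99948 = 0.6609
P_K = P₀×ρ^K = 0.6609 × 0.33945^6 = 0.6609 × 0.001530 = 0.001011
λ_eff = λ(1-P_K) = 3.7 × (1 - 0.001011) = 3.7 × 0.9990 = 3.6963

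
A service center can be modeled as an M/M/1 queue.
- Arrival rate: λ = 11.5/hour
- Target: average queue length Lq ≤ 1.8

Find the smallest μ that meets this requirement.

For M/M/1: Lq = λ²/(μ(μ-λ))
Need Lq ≤ 1.8, i.e. μ(μ-λ) ≥ λ²/1.8
μ² - 11.5μ - 132.25/1.8 ≥ 0  →  μ² - 11.5μ - 73.47222 ≥ 0
Quadratic formula (positive root): μ = [λ + √(λ² + 4×73.47222)]/2
Discriminant: 132.25 + 4×73.47222 = 426.1389, √426.1389 = 20.6431
μ ≥ (11.5 + 20.6431)/2 = 16.0716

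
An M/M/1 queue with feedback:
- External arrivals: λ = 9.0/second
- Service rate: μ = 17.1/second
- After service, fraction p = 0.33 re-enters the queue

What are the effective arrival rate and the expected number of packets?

Effective arrival rate: λ_eff = λ/(1-p) = 9.0/(1-0.33) = 9.0/0.67 = 13.43284
ρ = λ_eff/μ = 13.43284/17.1 = 0.785546
L = ρ/(1-ρ) = 0.785546/(1-0.785546) = 3.6630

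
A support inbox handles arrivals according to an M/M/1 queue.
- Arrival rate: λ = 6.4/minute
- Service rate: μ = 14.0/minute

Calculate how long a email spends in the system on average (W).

First, compute utilization: ρ = λ/μ = 6.4/14.0 = 0.4571
For M/M/1: W = 1/(μ-λ)
W = 1/(14.0-6.4) = 1/7.60
W = 0.1316 minutes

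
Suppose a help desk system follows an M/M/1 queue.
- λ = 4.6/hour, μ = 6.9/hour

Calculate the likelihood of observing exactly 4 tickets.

ρ = λ/μ = 4.6/6.9 = 0.66667
P(n) = (1-ρ)ρⁿ
P(4) = (1-0.66667) × 0.66667^4
P(4) = 0.33333 × 0.19753
P(4) = 0.06584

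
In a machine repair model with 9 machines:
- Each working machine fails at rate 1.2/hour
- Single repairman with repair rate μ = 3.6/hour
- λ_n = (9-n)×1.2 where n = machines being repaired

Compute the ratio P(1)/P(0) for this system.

P(1)/P(0) = ∏_{i=0}^{1-1} λ_i/μ_{i+1}
= (9-0)×1.2/3.6
= 3.0000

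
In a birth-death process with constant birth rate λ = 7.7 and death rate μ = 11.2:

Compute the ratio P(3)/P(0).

For constant rates: P(n)/P(0) = (λ/μ)^n
P(3)/P(0) = (7.7/11.2)^3 = 0.6875^3 = 0.3250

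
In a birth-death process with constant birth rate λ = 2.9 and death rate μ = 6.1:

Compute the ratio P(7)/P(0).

For constant rates: P(n)/P(0) = (λ/μ)^n
P(7)/P(0) = (2.9/6.1)^7 = 0.47541^7 = 0.005489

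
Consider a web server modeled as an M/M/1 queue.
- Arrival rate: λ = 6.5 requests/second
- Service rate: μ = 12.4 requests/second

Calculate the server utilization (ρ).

Server utilization: ρ = λ/μ
ρ = 6.5/12.4 = 0.5242
The server is busy 52.42% of the time.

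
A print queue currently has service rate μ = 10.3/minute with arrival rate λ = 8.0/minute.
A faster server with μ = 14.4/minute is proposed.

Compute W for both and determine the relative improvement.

System 1: ρ₁ = 8.0/10.3 = 0.7767, W₁ = 1/(10.3-8.0) = 0.43478
System 2: ρ₂ = 8.0/14.4 = 0.5556, W₂ = 1/(14.4-8.0) = 0.15625
Improvement: (W₁-W₂)/W₁ = (0.43478-0.15625)/0.43478 = 64.06%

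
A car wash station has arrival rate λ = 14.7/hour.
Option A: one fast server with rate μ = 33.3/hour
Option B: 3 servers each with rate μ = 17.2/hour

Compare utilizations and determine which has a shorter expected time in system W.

Option A: single server μ = 33.3 (M/M/1)
  ρ_A = 14.7/33.3 = 0.4414
  W_A = 1/(μ-λ) = 1/(33.3-14.7) = 1/18.60 = 0.05376

Option B: 3 servers μ = 17.2 (M/M/3)
  ρ_B = λ/(cμ) = 14.7/(3×17.2) = 0.2849
  Offered load a = λ/μ = cρ = 14.7/17.2 = 0.8547
  P₀ = [ Σₙ₌₀^2 aⁿ/n! + a^3/(3!(1-ρ)) ]⁻¹
  Σ = a^0/0! + a^1/1! + a^2/2! = 1.0000 + 0.8547 + 0.3652 = 2.2199
  a^3/(3!(1-ρ)) = 0.6243/(6 × 0.7151) = 0.1455
  P₀ = 1/(2.2199 + 0.1455) = 0.4228
  Lq = P₀·a^3·ρ / (3!(1-ρ)²) = 0.42277 × 0.62426 × 0.28488 / (6 × 0.51139) = 0.02450
  Wq_B = Lq/λ = 0.02450/14.7 = 0.001667
  W_B = Wq_B + 1/μ = 0.001667 + 0.05814 = 0.05981

Since W_A = 0.05376 < W_B = 0.05981, Option A (single fast server) has the shorter time in system.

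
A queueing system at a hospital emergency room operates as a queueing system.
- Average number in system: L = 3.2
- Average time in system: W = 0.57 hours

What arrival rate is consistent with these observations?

Little's Law: L = λW, so λ = L/W
λ = 3.2/0.57 = 5.6140 patients/hour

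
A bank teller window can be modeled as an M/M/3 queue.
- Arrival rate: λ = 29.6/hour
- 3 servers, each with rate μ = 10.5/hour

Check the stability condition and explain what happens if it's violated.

Stability requires ρ = λ/(cμ) < 1
ρ = 29.6/(3 × 10.5) = 29.6/31.50 = 0.9397
Since 0.9397 < 1, the system is STABLE.
The servers are busy 93.97% of the time.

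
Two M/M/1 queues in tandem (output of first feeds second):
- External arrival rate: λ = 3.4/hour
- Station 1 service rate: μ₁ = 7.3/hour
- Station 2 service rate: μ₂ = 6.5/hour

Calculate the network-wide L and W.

By Jackson's theorem, each station behaves as independent M/M/1.
Station 1: ρ₁ = 3.4/7.3 = 0.4658, L₁ = ρ₁/(1-ρ₁) = λ/(μ₁-λ) = 3.4/3.90 = 0.8718
Station 2: ρ₂ = 3.4/6.5 = 0.5231, L₂ = ρ₂/(1-ρ₂) = λ/(μ₂-λ) = 3.4/3.10 = 1.0968
Total: L = L₁ + L₂ = 0.8718 + 1.0968 = 1.9686
W = L/λ = 1.9686/3.4 = 0.5790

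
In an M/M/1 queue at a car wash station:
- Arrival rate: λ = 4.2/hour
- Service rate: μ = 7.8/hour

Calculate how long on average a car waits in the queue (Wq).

First, compute utilization: ρ = λ/μ = 4.2/7.8 = 0.5385
For M/M/1: Wq = λ/(μ(μ-λ))
Wq = 4.2/(7.8 × (7.8-4.2))
Wq = 4.2/(7.8 × 3.60)
Wq = 0.1496 hours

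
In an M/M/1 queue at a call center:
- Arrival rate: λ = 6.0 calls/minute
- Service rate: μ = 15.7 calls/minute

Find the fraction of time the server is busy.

Server utilization: ρ = λ/μ
ρ = 6.0/15.7 = 0.3822
The server is busy 38.22% of the time.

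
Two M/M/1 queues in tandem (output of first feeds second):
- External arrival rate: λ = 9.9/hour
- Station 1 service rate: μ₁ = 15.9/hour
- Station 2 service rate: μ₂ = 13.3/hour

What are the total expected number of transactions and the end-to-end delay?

By Jackson's theorem, each station behaves as independent M/M/1.
Station 1: ρ₁ = 9.9/15.9 = 0.6226, L₁ = ρ₁/(1-ρ₁) = λ/(μ₁-λ) = 9.9/6.00 = 1.6500
Station 2: ρ₂ = 9.9/13.3 = 0.7444, L₂ = ρ₂/(1-ρ₂) = λ/(μ₂-λ) = 9.9/3.40 = 2.9118
Total: L = L₁ + L₂ = 1.6500 + 2.9118 = 4.5618
W = L/λ = 4.5618/9.9 = 0.4608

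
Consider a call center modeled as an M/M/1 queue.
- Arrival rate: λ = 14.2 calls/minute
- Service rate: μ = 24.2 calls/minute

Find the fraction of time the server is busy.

Server utilization: ρ = λ/μ
ρ = 14.2/24.2 = 0.5868
The server is busy 58.68% of the time.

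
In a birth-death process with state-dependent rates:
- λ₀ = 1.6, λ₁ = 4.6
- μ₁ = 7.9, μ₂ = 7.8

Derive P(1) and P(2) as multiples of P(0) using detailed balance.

Balance equations:
State 0: λ₀P₀ = μ₁P₁ → P₁ = (λ₀/μ₁)P₀ = (1.6/7.9)P₀ = 0.2025P₀
State 1: P₂ = (λ₀λ₁)/(μ₁μ₂)P₀ = (1.6×4.6)/(7.9×7.8)P₀ = 0.1194P₀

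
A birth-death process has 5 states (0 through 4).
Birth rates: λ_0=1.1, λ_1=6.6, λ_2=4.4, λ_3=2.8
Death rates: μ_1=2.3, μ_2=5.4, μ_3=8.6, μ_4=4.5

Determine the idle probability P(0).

Ratios P(n)/P(0) = (λ₀···λₙ₋₁)/(μ₁···μₙ):
P(1)/P(0) = (1.1)/(2.3) = 0.4783
P(2)/P(0) = (1.1×6.6)/(2.3×5.4) = 0.5845
P(3)/P(0) = (1.1×6.6×4.4)/(2.3×5.4×8.6) = 0.2991
P(4)/P(0) = (1.1×6.6×4.4×2.8)/(2.3×5.4×8.6×4.5) = 0.1861

Normalization: ∑ P(n) = 1
P(0) × (1.0000 + 0.4783 + 0.5845 + 0.2991 + 0.1861) = 1
P(0) × 2.5480 = 1
P(0) = 1/2.5480 = 0.3925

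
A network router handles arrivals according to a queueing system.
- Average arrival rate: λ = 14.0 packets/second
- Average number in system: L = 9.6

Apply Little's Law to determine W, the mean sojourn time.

Little's Law: L = λW, so W = L/λ
W = 9.6/14.0 = 0.6857 seconds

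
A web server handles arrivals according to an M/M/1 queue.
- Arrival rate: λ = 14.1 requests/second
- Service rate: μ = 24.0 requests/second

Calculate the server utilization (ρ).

Server utilization: ρ = λ/μ
ρ = 14.1/24.0 = 0.5875
The server is busy 58.75% of the time.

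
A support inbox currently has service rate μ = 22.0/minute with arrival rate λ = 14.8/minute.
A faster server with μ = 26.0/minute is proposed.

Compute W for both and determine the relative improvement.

System 1: ρ₁ = 14.8/22.0 = 0.6727, W₁ = 1/(22.0-14.8) = 0.13889
System 2: ρ₂ = 14.8/26.0 = 0.5692, W₂ = 1/(26.0-14.8) = 0.089286
Improvement: (W₁-W₂)/W₁ = (0.13889-0.089286)/0.13889 = 35.71%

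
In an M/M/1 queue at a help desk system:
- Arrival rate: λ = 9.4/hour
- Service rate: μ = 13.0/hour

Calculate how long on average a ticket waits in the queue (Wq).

First, compute utilization: ρ = λ/μ = 9.4/13.0 = 0.7231
For M/M/1: Wq = λ/(μ(μ-λ))
Wq = 9.4/(13.0 × (13.0-9.4))
Wq = 9.4/(13.0 × 3.60)
Wq = 0.2009 hours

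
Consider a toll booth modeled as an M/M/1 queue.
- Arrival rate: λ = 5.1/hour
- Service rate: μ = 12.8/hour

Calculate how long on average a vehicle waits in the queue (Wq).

First, compute utilization: ρ = λ/μ = 5.1/12.8 = 0.3984
For M/M/1: Wq = λ/(μ(μ-λ))
Wq = 5.1/(12.8 × (12.8-5.1))
Wq = 5.1/(12.8 × 7.70)
Wq = 0.05175 hours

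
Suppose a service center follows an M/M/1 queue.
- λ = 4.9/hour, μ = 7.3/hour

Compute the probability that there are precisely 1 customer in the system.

ρ = λ/μ = 4.9/7.3 = 0.6712
P(n) = (1-ρ)ρⁿ
P(1) = (1-0.6712) × 0.6712^1
P(1) = 0.3288 × 0.6712
P(1) = 0.2207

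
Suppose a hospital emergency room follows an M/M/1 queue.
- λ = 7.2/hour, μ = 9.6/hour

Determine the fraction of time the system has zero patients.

ρ = λ/μ = 7.2/9.6 = 0.7500
P(0) = 1 - ρ = 1 - 0.7500 = 0.2500
The server is idle 25.00% of the time.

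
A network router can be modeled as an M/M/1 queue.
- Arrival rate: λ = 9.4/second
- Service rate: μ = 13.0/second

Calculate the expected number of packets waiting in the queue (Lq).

ρ = λ/μ = 9.4/13.0 = 0.7231
For M/M/1: Lq = λ²/(μ(μ-λ))
Lq = 88.36/(13.0 × 3.60)
Lq = 1.8880 packets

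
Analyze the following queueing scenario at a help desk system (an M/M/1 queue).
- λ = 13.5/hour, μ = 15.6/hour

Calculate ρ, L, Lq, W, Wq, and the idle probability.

Step 1: ρ = λ/μ = 13.5/15.6 = 0.8654
Step 2: L = λ/(μ-λ) = 13.5/2.10 = 6.4286
Step 3: Lq = λ²/(μ(μ-λ)) = 182.25/(15.6×2.10) = 5.5632
Step 4: W = 1/(μ-λ) = 1/2.10 = 0.47619
Step 5: Wq = λ/(μ(μ-λ)) = 13.5/(15.6×2.10) = 0.4121
Step 6: P(0) = 1-ρ = 0.1346
Verify: L = λW = 13.5×0.47619 = 6.4286 ✔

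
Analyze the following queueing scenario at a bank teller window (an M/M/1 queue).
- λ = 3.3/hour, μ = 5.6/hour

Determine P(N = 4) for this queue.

ρ = λ/μ = 3.3/5.6 = 0.5893
P(n) = (1-ρ)ρⁿ
P(4) = (1-0.5893) × 0.5893^4
P(4) = 0.4107 × 0.1206
P(4) = 0.04953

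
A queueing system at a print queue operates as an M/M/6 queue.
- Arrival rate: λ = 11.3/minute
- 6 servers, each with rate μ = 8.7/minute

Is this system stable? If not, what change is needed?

Stability requires ρ = λ/(cμ) < 1
ρ = 11.3/(6 × 8.7) = 11.3/52.20 = 0.2165
Since 0.2165 < 1, the system is STABLE.
The servers are busy 21.65% of the time.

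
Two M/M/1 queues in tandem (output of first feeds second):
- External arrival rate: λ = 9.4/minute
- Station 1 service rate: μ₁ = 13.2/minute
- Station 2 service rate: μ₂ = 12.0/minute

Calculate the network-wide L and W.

By Jackson's theorem, each station behaves as independent M/M/1.
Station 1: ρ₁ = 9.4/13.2 = 0.7121, L₁ = ρ₁/(1-ρ₁) = λ/(μ₁-λ) = 9.4/3.80 = 2.4737
Station 2: ρ₂ = 9.4/12.0 = 0.7833, L₂ = ρ₂/(1-ρ₂) = λ/(μ₂-λ) = 9.4/2.60 = 3.6154
Total: L = L₁ + L₂ = 2.4737 + 3.6154 = 6.0891
W = L/λ = 6.0891/9.4 = 0.6478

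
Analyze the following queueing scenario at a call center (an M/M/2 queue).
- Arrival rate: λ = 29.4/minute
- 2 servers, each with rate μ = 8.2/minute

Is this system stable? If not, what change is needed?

Stability requires ρ = λ/(cμ) < 1
ρ = 29.4/(2 × 8.2) = 29.4/16.40 = 1.7927
Since 1.7927 ≥ 1, the system is UNSTABLE.
Need c > λ/μ = 29.4/8.2 = 3.59.
Minimum servers needed: c = 4.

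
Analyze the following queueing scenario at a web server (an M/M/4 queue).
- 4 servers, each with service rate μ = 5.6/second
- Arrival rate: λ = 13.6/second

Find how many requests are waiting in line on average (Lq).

Traffic intensity: ρ = λ/(cμ) = 13.6/(4×5.6) = 0.6071
Since ρ = 0.6071 < 1, system is stable.
Offered load a = λ/μ = cρ = 13.6/5.6 = 2.4286
P₀ = [ Σₙ₌₀^3 aⁿ/n! + a^4/(4!(1-ρ)) ]⁻¹
Σ = a^0/0! + a^1/1! + a^2/2! + a^3/3! = 1.00000 + 2.42857 + 2.94898 + 2.38727 = 8.7648
a^4/(4!(1-ρ)) = 34.7859/(24 × 0.39286) = 3.6894
P₀ = 1/(8.7648 + 3.6894) = 0.08029
Lq = P₀·a^4·ρ / (4!(1-ρ)²) = 0.080294 × 34.7859 × 0.60714 / (24 × 0.15434) = 0.4578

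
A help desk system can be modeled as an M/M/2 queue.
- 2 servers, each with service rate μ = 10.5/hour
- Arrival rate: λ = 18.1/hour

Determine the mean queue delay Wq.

Traffic intensity: ρ = λ/(cμ) = 18.1/(2×10.5) = 0.8619
Since ρ = 0.8619 < 1, system is stable.
Offered load a = λ/μ = cρ = 18.1/10.5 = 1.7238
P₀ = [ Σₙ₌₀^1 aⁿ/n! + a^2/(2!(1-ρ)) ]⁻¹
Σ = a^0/0! + a^1/1! = 1.0000 + 1.7238 = 2.7238
a^2/(2!(1-ρ)) = 2.9715193/(2 × 0.13809524) = 10.7589
P₀ = 1/(2.7238 + 10.7589) = 0.07417
Lq = P₀·a^2·ρ / (2!(1-ρ)²) = 0.074169 × 2.9715 × 0.86190 / (2 × 0.019070) = 4.9805
Wq = Lq/λ = 4.9805/18.1 = 0.2752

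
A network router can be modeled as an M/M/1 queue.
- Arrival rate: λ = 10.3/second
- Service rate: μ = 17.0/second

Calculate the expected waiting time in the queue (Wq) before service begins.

First, compute utilization: ρ = λ/μ = 10.3/17.0 = 0.6059
For M/M/1: Wq = λ/(μ(μ-λ))
Wq = 10.3/(17.0 × (17.0-10.3))
Wq = 10.3/(17.0 × 6.70)
Wq = 0.09043 seconds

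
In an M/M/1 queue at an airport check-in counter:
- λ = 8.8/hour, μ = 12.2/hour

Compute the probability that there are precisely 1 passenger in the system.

ρ = λ/μ = 8.8/12.2 = 0.7213
P(n) = (1-ρ)ρⁿ
P(1) = (1-0.7213) × 0.7213^1
P(1) = 0.2787 × 0.7213
P(1) = 0.2010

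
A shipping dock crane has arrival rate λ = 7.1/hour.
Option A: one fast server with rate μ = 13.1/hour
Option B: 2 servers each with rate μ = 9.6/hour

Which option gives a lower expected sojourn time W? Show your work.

Option A: single server μ = 13.1 (M/M/1)
  ρ_A = 7.1/13.1 = 0.5420
  W_A = 1/(μ-λ) = 1/(13.1-7.1) = 1/6.00 = 0.1667

Option B: 2 servers μ = 9.6 (M/M/2)
  ρ_B = λ/(cμ) = 7.1/(2×9.6) = 0.3698
  Offered load a = λ/μ = cρ = 7.1/9.6 = 0.7396
  P₀ = [ Σₙ₌₀^1 aⁿ/n! + a^2/(2!(1-ρ)) ]⁻¹
  Σ = a^0/0! + a^1/1! = 1.0000 + 0.7396 = 1.7396
  a^2/(2!(1-ρ)) = 0.5470/(2 × 0.6302) = 0.4340
  P₀ = 1/(1.7396 + 0.4340) = 0.4601
  Lq = P₀·a^2·ρ / (2!(1-ρ)²) = 0.4601 × 0.5470 × 0.3698 / (2 × 0.3972) = 0.1172
  Wq_B = Lq/λ = 0.11716/7.1 = 0.01650
  W_B = Wq_B + 1/μ = 0.01650 + 0.1042 = 0.1207

Since W_B = 0.1207 < W_A = 0.1667, Option B (multiple servers) has the shorter time in system.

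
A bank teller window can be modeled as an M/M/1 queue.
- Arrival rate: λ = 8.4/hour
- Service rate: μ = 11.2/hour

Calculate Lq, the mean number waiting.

ρ = λ/μ = 8.4/11.2 = 0.7500
For M/M/1: Lq = λ²/(μ(μ-λ))
Lq = 70.56/(11.2 × 2.80)
Lq = 2.2500 transactions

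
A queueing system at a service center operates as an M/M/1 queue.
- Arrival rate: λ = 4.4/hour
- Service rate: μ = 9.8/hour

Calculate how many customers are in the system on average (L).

ρ = λ/μ = 4.4/9.8 = 0.4490
For M/M/1: L = λ/(μ-λ)
L = 4.4/(9.8-4.4) = 4.4/5.40
L = 0.8148 customers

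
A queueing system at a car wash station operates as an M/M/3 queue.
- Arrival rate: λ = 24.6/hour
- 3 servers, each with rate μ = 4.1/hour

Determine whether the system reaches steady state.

Stability requires ρ = λ/(cμ) < 1
ρ = 24.6/(3 × 4.1) = 24.6/12.30 = 2.0000
Since 2.0000 ≥ 1, the system is UNSTABLE.
Need c > λ/μ = 24.6/4.1 = 6.00.
Minimum servers needed: c = 7.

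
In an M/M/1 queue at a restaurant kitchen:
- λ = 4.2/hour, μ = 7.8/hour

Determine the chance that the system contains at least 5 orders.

ρ = λ/μ = 4.2/7.8 = 0.53846
P(N ≥ n) = ρⁿ
P(N ≥ 5) = 0.53846^5
P(N ≥ 5) = 0.04527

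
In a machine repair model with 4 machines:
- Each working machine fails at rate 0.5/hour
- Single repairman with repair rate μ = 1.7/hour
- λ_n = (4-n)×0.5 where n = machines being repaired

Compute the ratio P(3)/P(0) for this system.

P(3)/P(0) = ∏_{i=0}^{3-1} λ_i/μ_{i+1}
= (4-0)×0.5/1.7 × (4-1)×0.5/1.7 × (4-2)×0.5/1.7
= 0.6106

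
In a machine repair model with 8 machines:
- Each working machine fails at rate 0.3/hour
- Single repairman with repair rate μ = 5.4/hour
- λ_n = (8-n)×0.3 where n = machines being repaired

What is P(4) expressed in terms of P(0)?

P(4)/P(0) = ∏_{i=0}^{4-1} λ_i/μ_{i+1}
= (8-0)×0.3/5.4 × (8-1)×0.3/5.4 × (8-2)×0.3/5.4 × (8-3)×0.3/5.4
= 0.01600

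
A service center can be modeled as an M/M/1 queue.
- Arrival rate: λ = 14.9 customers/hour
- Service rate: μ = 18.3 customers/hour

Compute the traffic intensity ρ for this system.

Server utilization: ρ = λ/μ
ρ = 14.9/18.3 = 0.8142
The server is busy 81.42% of the time.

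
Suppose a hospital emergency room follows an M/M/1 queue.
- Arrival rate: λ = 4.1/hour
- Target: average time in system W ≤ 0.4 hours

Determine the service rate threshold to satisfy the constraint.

For M/M/1: W = 1/(μ-λ)
Need W ≤ 0.4, so 1/(μ-λ) ≤ 0.4
μ - λ ≥ 1/0.4 = 2.5000
μ ≥ 4.1 + 2.5000 = 6.6000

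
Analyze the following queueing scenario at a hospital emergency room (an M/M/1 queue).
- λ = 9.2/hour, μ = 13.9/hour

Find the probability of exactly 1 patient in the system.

ρ = λ/μ = 9.2/13.9 = 0.6619
P(n) = (1-ρ)ρⁿ
P(1) = (1-0.6619) × 0.6619^1
P(1) = 0.3381 × 0.6619
P(1) = 0.2238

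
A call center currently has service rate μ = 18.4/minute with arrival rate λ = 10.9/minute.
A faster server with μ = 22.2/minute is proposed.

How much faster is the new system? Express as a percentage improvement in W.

System 1: ρ₁ = 10.9/18.4 = 0.5924, W₁ = 1/(18.4-10.9) = 0.13333
System 2: ρ₂ = 10.9/22.2 = 0.4910, W₂ = 1/(22.2-10.9) = 0.088496
Improvement: (W₁-W₂)/W₁ = (0.13333-0.088496)/0.13333 = 33.63%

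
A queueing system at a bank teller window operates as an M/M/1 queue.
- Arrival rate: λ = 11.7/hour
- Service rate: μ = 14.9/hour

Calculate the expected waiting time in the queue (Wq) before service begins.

First, compute utilization: ρ = λ/μ = 11.7/14.9 = 0.7852
For M/M/1: Wq = λ/(μ(μ-λ))
Wq = 11.7/(14.9 × (14.9-11.7))
Wq = 11.7/(14.9 × 3.20)
Wq = 0.2454 hours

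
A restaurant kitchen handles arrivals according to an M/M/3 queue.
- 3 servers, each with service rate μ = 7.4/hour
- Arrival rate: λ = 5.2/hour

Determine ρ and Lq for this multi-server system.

Traffic intensity: ρ = λ/(cμ) = 5.2/(3×7.4) = 0.2342
Since ρ = 0.2342 < 1, system is stable.
Offered load a = λ/μ = cρ = 5.2/7.4 = 0.7027
P₀ = [ Σₙ₌₀^2 aⁿ/n! + a^3/(3!(1-ρ)) ]⁻¹
Σ = a^0/0! + a^1/1! + a^2/2! = 1.0000 + 0.7027 + 0.2469 = 1.9496
a^3/(3!(1-ρ)) = 0.3470/(6 × 0.7658) = 0.07552
P₀ = 1/(1.9496 + 0.07552) = 0.4938
Lq = P₀·a^3·ρ / (3!(1-ρ)²) = 0.4938 × 0.3470 × 0.2342 / (6 × 0.5864) = 0.01141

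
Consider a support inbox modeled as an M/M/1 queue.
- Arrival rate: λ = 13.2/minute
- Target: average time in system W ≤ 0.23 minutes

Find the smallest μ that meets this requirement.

For M/M/1: W = 1/(μ-λ)
Need W ≤ 0.23, so 1/(μ-λ) ≤ 0.23
μ - λ ≥ 1/0.23 = 4.3478
μ ≥ 13.2 + 4.3478 = 17.5478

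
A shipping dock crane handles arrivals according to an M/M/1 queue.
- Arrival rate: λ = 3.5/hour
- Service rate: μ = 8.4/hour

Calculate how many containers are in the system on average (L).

ρ = λ/μ = 3.5/8.4 = 0.4167
For M/M/1: L = λ/(μ-λ)
L = 3.5/(8.4-3.5) = 3.5/4.90
L = 0.7143 containers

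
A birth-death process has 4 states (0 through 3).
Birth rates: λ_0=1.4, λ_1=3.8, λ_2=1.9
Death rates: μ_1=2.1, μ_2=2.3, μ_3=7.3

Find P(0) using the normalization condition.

Ratios P(n)/P(0) = (λ₀···λₙ₋₁)/(μ₁···μₙ):
P(1)/P(0) = (1.4)/(2.1) = 0.6667
P(2)/P(0) = (1.4×3.8)/(2.1×2.3) = 1.1014
P(3)/P(0) = (1.4×3.8×1.9)/(2.1×2.3×7.3) = 0.2867

Normalization: ∑ P(n) = 1
P(0) × (1.0000 + 0.6667 + 1.1014 + 0.2867) = 1
P(0) × 3.0548 = 1
P(0) = 1/3.0548 = 0.3274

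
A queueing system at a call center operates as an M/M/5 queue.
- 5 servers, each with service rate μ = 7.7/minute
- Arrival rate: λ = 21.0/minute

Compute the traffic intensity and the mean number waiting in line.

Traffic intensity: ρ = λ/(cμ) = 21.0/(5×7.7) = 0.5455
Since ρ = 0.5455 < 1, system is stable.
Offered load a = λ/μ = cρ = 21.0/7.7 = 2.7273
P₀ = [ Σₙ₌₀^4 aⁿ/n! + a^5/(5!(1-ρ)) ]⁻¹
Σ = a^0/0! + a^1/1! + a^2/2! + a^3/3! + a^4/4! = 1.0000 + 2.7273 + 3.7190 + 3.3809 + 2.3052 = 13.1324
a^5/(5!(1-ρ)) = 150.8839/(120 × 0.45455) = 2.7662
P₀ = 1/(13.1324 + 2.7662) = 0.06290
Lq = P₀·a^5·ρ / (5!(1-ρ)²) = 0.06290 × 150.8839 × 0.5455 / (120 × 0.2066) = 0.2088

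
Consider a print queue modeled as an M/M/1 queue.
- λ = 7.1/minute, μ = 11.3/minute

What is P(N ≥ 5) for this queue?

ρ = λ/μ = 7.1/11.3 = 0.62832
P(N ≥ n) = ρⁿ
P(N ≥ 5) = 0.62832^5
P(N ≥ 5) = 0.09793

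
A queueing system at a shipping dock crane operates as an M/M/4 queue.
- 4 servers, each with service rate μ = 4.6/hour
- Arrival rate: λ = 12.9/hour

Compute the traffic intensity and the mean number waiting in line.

Traffic intensity: ρ = λ/(cμ) = 12.9/(4×4.6) = 0.7011
Since ρ = 0.7011 < 1, system is stable.
Offered load a = λ/μ = cρ = 12.9/4.6 = 2.8043
P₀ = [ Σₙ₌₀^3 aⁿ/n! + a^4/(4!(1-ρ)) ]⁻¹
Σ = a^0/0! + a^1/1! + a^2/2! + a^3/3! = 1.00000 + 2.80435 + 3.93218 + 3.67574 = 11.4123
a^4/(4!(1-ρ)) = 61.8483/(24 × 0.298913) = 8.6213
P₀ = 1/(11.4123 + 8.6213) = 0.04992
Lq = P₀·a^4·ρ / (4!(1-ρ)²) = 0.049916 × 61.8483 × 0.70109 / (24 × 0.089349) = 1.0093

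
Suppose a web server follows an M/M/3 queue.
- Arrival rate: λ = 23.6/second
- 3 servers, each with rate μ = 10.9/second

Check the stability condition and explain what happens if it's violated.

Stability requires ρ = λ/(cμ) < 1
ρ = 23.6/(3 × 10.9) = 23.6/32.70 = 0.7217
Since 0.7217 < 1, the system is STABLE.
The servers are busy 72.17% of the time.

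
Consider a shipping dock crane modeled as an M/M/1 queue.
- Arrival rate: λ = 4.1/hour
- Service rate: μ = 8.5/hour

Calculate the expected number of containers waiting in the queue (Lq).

ρ = λ/μ = 4.1/8.5 = 0.4824
For M/M/1: Lq = λ²/(μ(μ-λ))
Lq = 16.81/(8.5 × 4.40)
Lq = 0.4495 containers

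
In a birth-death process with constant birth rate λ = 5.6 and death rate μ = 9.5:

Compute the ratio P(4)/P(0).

For constant rates: P(n)/P(0) = (λ/μ)^n
P(4)/P(0) = (5.6/9.5)^4 = 0.58947^4 = 0.1207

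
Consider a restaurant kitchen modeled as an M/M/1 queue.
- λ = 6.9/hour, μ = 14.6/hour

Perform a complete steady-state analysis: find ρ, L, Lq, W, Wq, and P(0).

Step 1: ρ = λ/μ = 6.9/14.6 = 0.4726
Step 2: L = λ/(μ-λ) = 6.9/7.70 = 0.8961
Step 3: Lq = λ²/(μ(μ-λ)) = 47.61/(14.6×7.70) = 0.4235
Step 4: W = 1/(μ-λ) = 1/7.70 = 0.12987
Step 5: Wq = λ/(μ(μ-λ)) = 6.9/(14.6×7.70) = 0.06138
Step 6: P(0) = 1-ρ = 0.5274
Verify: L = λW = 6.9×0.12987 = 0.8961 ✔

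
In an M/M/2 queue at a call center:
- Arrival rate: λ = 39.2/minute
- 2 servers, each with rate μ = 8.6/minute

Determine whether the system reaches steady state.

Stability requires ρ = λ/(cμ) < 1
ρ = 39.2/(2 × 8.6) = 39.2/17.20 = 2.2791
Since 2.2791 ≥ 1, the system is UNSTABLE.
Need c > λ/μ = 39.2/8.6 = 4.56.
Minimum servers needed: c = 5.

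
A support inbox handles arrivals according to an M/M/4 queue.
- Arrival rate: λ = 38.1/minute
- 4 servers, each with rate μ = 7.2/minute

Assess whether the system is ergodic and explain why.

Stability requires ρ = λ/(cμ) < 1
ρ = 38.1/(4 × 7.2) = 38.1/28.80 = 1.3229
Since 1.3229 ≥ 1, the system is UNSTABLE.
Need c > λ/μ = 38.1/7.2 = 5.29.
Minimum servers needed: c = 6.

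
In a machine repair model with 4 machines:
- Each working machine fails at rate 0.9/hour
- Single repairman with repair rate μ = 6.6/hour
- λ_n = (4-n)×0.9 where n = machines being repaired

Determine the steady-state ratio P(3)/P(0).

P(3)/P(0) = ∏_{i=0}^{3-1} λ_i/μ_{i+1}
= (4-0)×0.9/6.6 × (4-1)×0.9/6.6 × (4-2)×0.9/6.6
= 0.06086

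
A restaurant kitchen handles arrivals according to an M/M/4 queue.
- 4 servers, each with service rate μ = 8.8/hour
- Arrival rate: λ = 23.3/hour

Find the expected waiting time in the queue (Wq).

Traffic intensity: ρ = λ/(cμ) = 23.3/(4×8.8) = 0.6619
Since ρ = 0.6619 < 1, system is stable.
Offered load a = λ/μ = cρ = 23.3/8.8 = 2.6477
P₀ = [ Σₙ₌₀^3 aⁿ/n! + a^4/(4!(1-ρ)) ]⁻¹
Σ = a^0/0! + a^1/1! + a^2/2! + a^3/3! = 1.00000 + 2.64773 + 3.50523 + 3.09363 = 10.2466
a^4/(4!(1-ρ)) = 49.1465/(24 × 0.338068) = 6.0573
P₀ = 1/(10.2466 + 6.0573) = 0.06134
Lq = P₀·a^4·ρ / (4!(1-ρ)²) = 0.06134 × 49.1465 × 0.6619 / (24 × 0.1143) = 0.7274
Wq = Lq/λ = 0.7274/23.3 = 0.03122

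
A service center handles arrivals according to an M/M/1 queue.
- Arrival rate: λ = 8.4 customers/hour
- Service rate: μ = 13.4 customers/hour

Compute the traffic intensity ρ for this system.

Server utilization: ρ = λ/μ
ρ = 8.4/13.4 = 0.6269
The server is busy 62.69% of the time.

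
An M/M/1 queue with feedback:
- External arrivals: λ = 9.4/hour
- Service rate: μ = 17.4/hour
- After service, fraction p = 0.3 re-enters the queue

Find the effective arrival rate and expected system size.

Effective arrival rate: λ_eff = λ/(1-p) = 9.4/(1-0.3) = 9.4/0.70 = 13.42857
ρ = λ_eff/μ = 13.42857/17.4 = 0.771757
L = ρ/(1-ρ) = 0.771757/(1-0.771757) = 3.3813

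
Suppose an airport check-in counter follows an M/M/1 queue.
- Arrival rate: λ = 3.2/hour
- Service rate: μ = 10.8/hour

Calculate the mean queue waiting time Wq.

First, compute utilization: ρ = λ/μ = 3.2/10.8 = 0.2963
For M/M/1: Wq = λ/(μ(μ-λ))
Wq = 3.2/(10.8 × (10.8-3.2))
Wq = 3.2/(10.8 × 7.60)
Wq = 0.03899 hours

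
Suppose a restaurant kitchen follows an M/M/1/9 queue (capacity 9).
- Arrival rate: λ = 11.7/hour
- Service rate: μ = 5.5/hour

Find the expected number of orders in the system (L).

ρ = λ/μ = 11.7/5.5 = 2.1273
P₀ = (1-ρ)/(1-ρ^(K+1)) = (1-2.1273)/(1-2.1273^10) = -1.1273/-1896.9615 = 0.0005943
P_K = P₀×ρ^K = 0.0005943 × 2.1273^9 = 0.0005943 × 892.1927 = 0.5302
L = ρ[1 - (K+1)ρ^K + Kρ^(K+1)] / [(1-ρ)(1-ρ^(K+1))]
L = 2.1273 × (1 - 10×892.1927 + 9×1897.9615) / ((1 - 2.1273) × (1 - 1897.9615)) = 8.1182 orders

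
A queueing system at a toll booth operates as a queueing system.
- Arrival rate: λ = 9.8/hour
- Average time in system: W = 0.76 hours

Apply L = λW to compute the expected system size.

Little's Law: L = λW
L = 9.8 × 0.76 = 7.4480 vehicles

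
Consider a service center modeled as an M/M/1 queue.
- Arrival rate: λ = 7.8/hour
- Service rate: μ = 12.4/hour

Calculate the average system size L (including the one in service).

ρ = λ/μ = 7.8/12.4 = 0.6290
For M/M/1: L = λ/(μ-λ)
L = 7.8/(12.4-7.8) = 7.8/4.60
L = 1.6957 customers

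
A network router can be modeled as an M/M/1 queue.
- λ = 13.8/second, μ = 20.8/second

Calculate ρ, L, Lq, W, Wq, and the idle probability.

Step 1: ρ = λ/μ = 13.8/20.8 = 0.6635
Step 2: L = λ/(μ-λ) = 13.8/7.00 = 1.9714
Step 3: Lq = λ²/(μ(μ-λ)) = 190.44/(20.8×7.00) = 1.3080
Step 4: W = 1/(μ-λ) = 1/7.00 = 0.142857
Step 5: Wq = λ/(μ(μ-λ)) = 13.8/(20.8×7.00) = 0.09478
Step 6: P(0) = 1-ρ = 0.3365
Verify: L = λW = 13.8×0.142857 = 1.9714 ✔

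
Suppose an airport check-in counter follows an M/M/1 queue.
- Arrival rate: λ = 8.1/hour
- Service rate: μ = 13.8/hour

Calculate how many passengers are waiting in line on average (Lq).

ρ = λ/μ = 8.1/13.8 = 0.5870
For M/M/1: Lq = λ²/(μ(μ-λ))
Lq = 65.61/(13.8 × 5.70)
Lq = 0.8341 passengers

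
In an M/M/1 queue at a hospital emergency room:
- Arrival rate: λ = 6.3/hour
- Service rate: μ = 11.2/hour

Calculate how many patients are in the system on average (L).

ρ = λ/μ = 6.3/11.2 = 0.5625
For M/M/1: L = λ/(μ-λ)
L = 6.3/(11.2-6.3) = 6.3/4.90
L = 1.2857 patients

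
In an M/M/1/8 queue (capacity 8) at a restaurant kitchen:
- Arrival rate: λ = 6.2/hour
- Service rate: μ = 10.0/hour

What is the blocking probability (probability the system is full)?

ρ = λ/μ = 6.2/10.0 = 0.6200
P₀ = (1-ρ)/(1-ρ^(K+1)) = (1-0.6200)/(1-0.6200^9) = 0.3800/0.9865 = 0.3852
P_K = P₀×ρ^K = 0.38521 × 0.6200^8 = 0.38521 × 0.021834 = 0.008411
Blocking probability = 0.84%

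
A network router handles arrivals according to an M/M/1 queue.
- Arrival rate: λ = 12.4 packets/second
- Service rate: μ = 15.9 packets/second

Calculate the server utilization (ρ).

Server utilization: ρ = λ/μ
ρ = 12.4/15.9 = 0.7799
The server is busy 77.99% of the time.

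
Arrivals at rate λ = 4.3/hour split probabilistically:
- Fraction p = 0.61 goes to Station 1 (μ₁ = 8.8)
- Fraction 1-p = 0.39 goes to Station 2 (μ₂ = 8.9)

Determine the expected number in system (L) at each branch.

Effective rates: λ₁ = 4.3×0.61 = 2.623, λ₂ = 4.3×0.39 = 1.677
Station 1: ρ₁ = 2.623/8.8 = 0.29807, L₁ = ρ₁/(1-ρ₁) = 0.29807/(1-0.29807) = 0.4246
Station 2: ρ₂ = 1.677/8.9 = 0.18843, L₂ = ρ₂/(1-ρ₂) = 0.18843/(1-0.18843) = 0.2322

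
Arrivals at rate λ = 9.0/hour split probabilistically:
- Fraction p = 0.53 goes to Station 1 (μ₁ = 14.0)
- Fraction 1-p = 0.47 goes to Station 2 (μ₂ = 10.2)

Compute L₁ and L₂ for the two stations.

Effective rates: λ₁ = 9.0×0.53 = 4.77, λ₂ = 9.0×0.47 = 4.23
Station 1: ρ₁ = 4.77/14.0 = 0.3407, L₁ = ρ₁/(1-ρ₁) = 0.3407/(1-0.3407) = 0.5168
Station 2: ρ₂ = 4.23/10.2 = 0.4147, L₂ = ρ₂/(1-ρ₂) = 0.4147/(1-0.4147) = 0.7085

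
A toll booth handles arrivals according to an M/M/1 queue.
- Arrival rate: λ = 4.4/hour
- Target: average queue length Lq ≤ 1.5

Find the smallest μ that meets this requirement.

For M/M/1: Lq = λ²/(μ(μ-λ))
Need Lq ≤ 1.5, i.e. μ(μ-λ) ≥ λ²/1.5
μ² - 4.4μ - 19.36/1.5 ≥ 0  →  μ² - 4.4μ - 12.90667 ≥ 0
Quadratic formula (positive root): μ = [λ + √(λ² + 4×12.90667)]/2
Discriminant: 19.36 + 4×12.90667 = 70.9867, √70.9867 = 8.4254
μ ≥ (4.4 + 8.4254)/2 = 6.4127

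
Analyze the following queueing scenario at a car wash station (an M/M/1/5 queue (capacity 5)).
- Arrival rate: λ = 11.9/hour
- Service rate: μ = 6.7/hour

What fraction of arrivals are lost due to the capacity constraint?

ρ = λ/μ = 11.9/6.7 = 1.77612
P₀ = (1-ρ)/(1-ρ^(K+1)) = (1-1.77612)/(1-1.77612^6) = -0.7761/-30.3931 = 0.02554
P_K = P₀×ρ^K = 0.02554 × 1.77612^5 = 0.02554 × 17.6751 = 0.4514
Blocking probability = 45.14%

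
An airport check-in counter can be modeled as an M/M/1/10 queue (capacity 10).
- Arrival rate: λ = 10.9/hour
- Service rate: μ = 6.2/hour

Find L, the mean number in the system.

ρ = λ/μ = 10.9/6.2 = 1.7581
P₀ = (1-ρ)/(1-ρ^(K+1)) = (1-1.7581)/(1-1.7581^11) = -0.7581/-494.9973 = 0.001532
P_K = P₀×ρ^K = 0.0015315 × 1.7581^10 = 0.0015315 × 282.1212 = 0.4321
L = ρ[1 - (K+1)ρ^K + Kρ^(K+1)] / [(1-ρ)(1-ρ^(K+1))]
L = 1.7581 × (1 - 11×282.1212 + 10×495.9973) / ((1 - 1.7581) × (1 - 495.9973)) = 8.7031 passengers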